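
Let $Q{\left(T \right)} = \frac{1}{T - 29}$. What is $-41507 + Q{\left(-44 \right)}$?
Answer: $- \frac{3030012}{73} \approx -41507.0$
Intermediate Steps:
$Q{\left(T \right)} = \frac{1}{-29 + T}$
$-41507 + Q{\left(-44 \right)} = -41507 + \frac{1}{-29 - 44} = -41507 + \frac{1}{-73} = -41507 - \frac{1}{73} = - \frac{3030012}{73}$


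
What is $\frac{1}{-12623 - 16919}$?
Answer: $- \frac{1}{29542} \approx -3.385 \cdot 10^{-5}$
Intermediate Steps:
$\frac{1}{-12623 - 16919} = \frac{1}{-29542} = - \frac{1}{29542}$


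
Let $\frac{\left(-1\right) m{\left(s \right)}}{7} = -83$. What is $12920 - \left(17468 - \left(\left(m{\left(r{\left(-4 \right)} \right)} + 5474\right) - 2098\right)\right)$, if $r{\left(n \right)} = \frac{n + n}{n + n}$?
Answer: $-591$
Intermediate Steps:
$r{\left(n \right)} = 1$ ($r{\left(n \right)} = \frac{2 n}{2 n} = 2 n \frac{1}{2 n} = 1$)
$m{\left(s \right)} = 581$ ($m{\left(s \right)} = \left(-7\right) \left(-83\right) = 581$)
$12920 - \left(17468 - \left(\left(m{\left(r{\left(-4 \right)} \right)} + 5474\right) - 2098\right)\right) = 12920 - \left(17468 - \left(\left(581 + 5474\right) - 2098\right)\right) = 12920 - \left(17468 - \left(6055 - 2098\right)\right) = 12920 - \left(17468 - 3957\right) = 12920 - 13511 = -591$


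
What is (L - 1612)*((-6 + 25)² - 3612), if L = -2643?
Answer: 13833005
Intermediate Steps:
(L - 1612)*((-6 + 25)² - 3612) = (-2643 - 1612)*((-6 + 25)² - 3612) = -4255*(19² - 3612) = -4255*(361 - 3612) = -4255*(-3251) = 13833005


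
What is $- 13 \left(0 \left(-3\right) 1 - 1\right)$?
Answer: $13$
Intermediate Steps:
$- 13 \left(0 \left(-3\right) 1 - 1\right) = - 13 \left(0 \cdot 1 - 1\right) = - 13 \left(0 - 1\right) = \left(-13\right) \left(-1\right) = 13$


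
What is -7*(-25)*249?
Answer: 43575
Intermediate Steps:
-7*(-25)*249 = 175*249 = 43575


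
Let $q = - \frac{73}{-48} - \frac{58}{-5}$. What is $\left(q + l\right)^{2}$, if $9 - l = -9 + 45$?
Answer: $\frac{11095561}{57600} \approx 192.63$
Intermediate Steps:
$l = -27$ ($l = 9 - \left(-9 + 45\right) = 9 - 36 = -27$)
$q = \frac{3149}{240}$ ($q = \left(-73\right) \left(- \frac{1}{48}\right) - - \frac{58}{5} = \frac{73}{48} + \frac{58}{5} = \frac{3149}{240} \approx 13.121$)
$\left(q + l\right)^{2} = \left(\frac{3149}{240} - 27\right)^{2} = \left(- \frac{3331}{240}\right)^{2} = \frac{11095561}{57600}$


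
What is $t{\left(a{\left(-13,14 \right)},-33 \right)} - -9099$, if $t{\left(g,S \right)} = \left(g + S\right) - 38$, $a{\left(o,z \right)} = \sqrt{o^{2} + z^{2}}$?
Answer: $9028 + \sqrt{365} \approx 9047.1$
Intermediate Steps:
$t{\left(g,S \right)} = -38 + S + g$ ($t{\left(g,S \right)} = \left(S + g\right) - 38 = -38 + S + g$)
$t{\left(a{\left(-13,14 \right)},-33 \right)} - -9099 = \left(-38 - 33 + \sqrt{\left(-13\right)^{2} + 14^{2}}\right) - -9099 = \left(-38 - 33 + \sqrt{169 + 196}\right) + 9099 = \left(-38 - 33 + \sqrt{365}\right) + 9099 = \left(-71 + \sqrt{365}\right) + 9099 = 9028 + \sqrt{365}$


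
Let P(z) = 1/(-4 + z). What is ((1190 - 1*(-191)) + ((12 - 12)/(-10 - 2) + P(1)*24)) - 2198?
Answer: -825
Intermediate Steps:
((1190 - 1*(-191)) + ((12 - 12)/(-10 - 2) + P(1)*24)) - 2198 = ((1190 - 1*(-191)) + ((12 - 12)/(-10 - 2) + 24/(-4 + 1))) - 2198 = ((1190 + 191) + (0/(-12) + 24/(-3))) - 2198 = (1381 + (0*(-1/12) - ⅓*24)) - 2198 = (1381 + (0 - 8)) - 2198 = (1381 - 8) - 2198 = 1373 - 2198 = -825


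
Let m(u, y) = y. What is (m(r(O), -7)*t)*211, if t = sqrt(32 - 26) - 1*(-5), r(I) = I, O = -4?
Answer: -7385 - 1477*sqrt(6) ≈ -11003.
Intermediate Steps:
t = 5 + sqrt(6) (t = sqrt(6) + 5 = 5 + sqrt(6) ≈ 7.4495)
(m(r(O), -7)*t)*211 = -7*(5 + sqrt(6))*211 = (-35 - 7*sqrt(6))*211 = -7385 - 1477*sqrt(6)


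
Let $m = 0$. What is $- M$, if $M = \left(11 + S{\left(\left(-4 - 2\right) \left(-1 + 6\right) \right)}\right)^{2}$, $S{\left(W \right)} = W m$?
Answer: $-121$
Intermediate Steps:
$S{\left(W \right)} = 0$ ($S{\left(W \right)} = W 0 = 0$)
$M = 121$ ($M = \left(11 + 0\right)^{2} = 11^{2} = 121$)
$- M = \left(-1\right) 121 = -121$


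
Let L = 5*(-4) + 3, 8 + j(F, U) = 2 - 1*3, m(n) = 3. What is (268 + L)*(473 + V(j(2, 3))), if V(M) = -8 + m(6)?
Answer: 117468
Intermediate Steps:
j(F, U) = -9 (j(F, U) = -8 + (2 - 1*3) = -8 + (2 - 3) = -8 - 1 = -9)
V(M) = -5 (V(M) = -8 + 3 = -5)
L = -17 (L = -20 + 3 = -17)
(268 + L)*(473 + V(j(2, 3))) = (268 - 17)*(473 - 5) = 251*468 = 117468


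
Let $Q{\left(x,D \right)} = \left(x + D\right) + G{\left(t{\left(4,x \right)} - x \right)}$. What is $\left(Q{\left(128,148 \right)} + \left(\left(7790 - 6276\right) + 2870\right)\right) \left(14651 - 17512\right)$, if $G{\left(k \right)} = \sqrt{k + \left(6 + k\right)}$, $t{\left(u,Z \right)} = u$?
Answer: $-13332260 - 31471 i \sqrt{2} \approx -1.3332 \cdot 10^{7} - 44507.0 i$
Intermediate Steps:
$G{\left(k \right)} = \sqrt{6 + 2 k}$
$Q{\left(x,D \right)} = D + x + \sqrt{14 - 2 x}$ ($Q{\left(x,D \right)} = \left(x + D\right) + \sqrt{6 + 2 \left(4 - x\right)} = \left(D + x\right) + \sqrt{6 - \left(-8 + 2 x\right)} = \left(D + x\right) + \sqrt{14 - 2 x} = D + x + \sqrt{14 - 2 x}$)
$\left(Q{\left(128,148 \right)} + \left(\left(7790 - 6276\right) + 2870\right)\right) \left(14651 - 17512\right) = \left(\left(148 + 128 + \sqrt{14 - 256}\right) + \left(\left(7790 - 6276\right) + 2870\right)\right) \left(14651 - 17512\right) = \left(\left(148 + 128 + \sqrt{14 - 256}\right) + \left(1514 + 2870\right)\right) \left(-2861\right) = \left(\left(148 + 128 + \sqrt{-242}\right) + 4384\right) \left(-2861\right) = \left(\left(148 + 128 + 11 i \sqrt{2}\right) + 4384\right) \left(-2861\right) = \left(\left(276 + 11 i \sqrt{2}\right) + 4384\right) \left(-2861\right) = \left(4660 + 11 i \sqrt{2}\right) \left(-2861\right) = -13332260 - 31471 i \sqrt{2}$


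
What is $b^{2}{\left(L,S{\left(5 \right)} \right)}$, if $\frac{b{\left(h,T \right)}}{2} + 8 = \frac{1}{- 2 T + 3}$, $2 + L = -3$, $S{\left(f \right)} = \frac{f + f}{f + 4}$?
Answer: $\frac{8836}{49} \approx 180.33$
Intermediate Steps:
$S{\left(f \right)} = \frac{2 f}{4 + f}$
$L = -5$ ($L = -2 - 3 = -5$)
$b{\left(h,T \right)} = -16 + \frac{2}{3 - 2 T}$ ($b{\left(h,T \right)} = -16 + \frac{2}{- 2 T + 3} = -16 + \frac{2}{3 - 2 T}$)
$b^{2}{\left(L,S{\left(5 \right)} \right)} = \left(\frac{2 \left(23 - 16 \cdot 2 \cdot 5 \frac{1}{4 + 5}\right)}{-3 + 2 \cdot 2 \cdot 5 \frac{1}{4 + 5}}\right)^{2} = \left(\frac{2 \left(23 - 16 \cdot 2 \cdot 5 \cdot \frac{1}{9}\right)}{-3 + 2 \cdot 2 \cdot 5 \cdot \frac{1}{9}}\right)^{2} = \left(\frac{2 \left(23 - \frac{160}{9}\right)}{-3 + 2 \cdot \frac{10}{9}}\right)^{2} = \left(\frac{2 \left(23 - \frac{160}{9}\right)}{-3 + \frac{20}{9}}\right)^{2} = \left(2 \frac{1}{- \frac{7}{9}} \cdot \frac{47}{9}\right)^{2} = \left(2 \left(- \frac{9}{7}\right) \frac{47}{9}\right)^{2} = \left(- \frac{94}{7}\right)^{2} = \frac{8836}{49}$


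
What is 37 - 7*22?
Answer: -117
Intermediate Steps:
37 - 7*22 = 37 - 154 = -117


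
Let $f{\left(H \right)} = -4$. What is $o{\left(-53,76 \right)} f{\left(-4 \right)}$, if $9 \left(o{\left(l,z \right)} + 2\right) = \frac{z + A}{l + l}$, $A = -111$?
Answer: $\frac{3746}{477} \approx 7.8532$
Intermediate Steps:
$o{\left(l,z \right)} = -2 + \frac{-111 + z}{18 l}$ ($o{\left(l,z \right)} = -2 + \frac{\left(z - 111\right) \frac{1}{l + l}}{9} = -2 + \frac{\left(-111 + z\right) \frac{1}{2 l}}{9} = -2 + \frac{\frac{1}{2} \frac{1}{l} \left(-111 + z\right)}{9} = -2 + \frac{-111 + z}{18 l}$)
$o{\left(-53,76 \right)} f{\left(-4 \right)} = \frac{-111 + 76 - -1908}{18 \left(-53\right)} \left(-4\right) = \frac{1}{18} \left(- \frac{1}{53}\right) \left(-111 + 76 + 1908\right) \left(-4\right) = \frac{1}{18} \left(- \frac{1}{53}\right) 1873 \left(-4\right) = \left(- \frac{1873}{954}\right) \left(-4\right) = \frac{3746}{477}$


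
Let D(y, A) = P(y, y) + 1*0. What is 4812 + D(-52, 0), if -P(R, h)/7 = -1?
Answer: 4819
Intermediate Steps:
P(R, h) = 7 (P(R, h) = -7*(-1) = 7)
D(y, A) = 7 (D(y, A) = 7 + 1*0 = 7 + 0 = 7)
4812 + D(-52, 0) = 4812 + 7 = 4819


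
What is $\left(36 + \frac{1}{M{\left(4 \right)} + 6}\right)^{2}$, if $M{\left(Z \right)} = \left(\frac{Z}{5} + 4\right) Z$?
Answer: $\frac{20620681}{15876} \approx 1298.9$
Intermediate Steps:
$M{\left(Z \right)} = Z \left(4 + \frac{Z}{5}\right)$ ($M{\left(Z \right)} = \left(Z \frac{1}{5} + 4\right) Z = \left(\frac{Z}{5} + 4\right) Z = \left(4 + \frac{Z}{5}\right) Z = Z \left(4 + \frac{Z}{5}\right)$)
$\left(36 + \frac{1}{M{\left(4 \right)} + 6}\right)^{2} = \left(36 + \frac{1}{\frac{1}{5} \cdot 4 \left(20 + 4\right) + 6}\right)^{2} = \left(36 + \frac{1}{\frac{1}{5} \cdot 4 \cdot 24 + 6}\right)^{2} = \left(36 + \frac{1}{\frac{96}{5} + 6}\right)^{2} = \left(36 + \frac{1}{\frac{126}{5}}\right)^{2} = \left(36 + \frac{5}{126}\right)^{2} = \left(\frac{4541}{126}\right)^{2} = \frac{20620681}{15876}$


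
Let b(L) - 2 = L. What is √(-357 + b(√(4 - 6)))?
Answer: √(-355 + I*√2) ≈ 0.03753 + 18.841*I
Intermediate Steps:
b(L) = 2 + L
√(-357 + b(√(4 - 6))) = √(-357 + (2 + √(4 - 6))) = √(-357 + (2 + √(-2))) = √(-357 + (2 + I*√2)) = √(-355 + I*√2)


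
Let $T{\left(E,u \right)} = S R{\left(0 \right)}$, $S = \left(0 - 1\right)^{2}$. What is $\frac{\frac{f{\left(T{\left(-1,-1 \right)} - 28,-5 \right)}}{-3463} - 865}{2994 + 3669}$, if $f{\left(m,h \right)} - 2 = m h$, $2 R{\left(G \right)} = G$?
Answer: $- \frac{2995637}{23073969} \approx -0.12983$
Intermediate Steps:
$R{\left(G \right)} = \frac{G}{2}$
$S = 1$ ($S = \left(-1\right)^{2} = 1$)
$T{\left(E,u \right)} = 0$ ($T{\left(E,u \right)} = 1 \cdot \frac{1}{2} \cdot 0 = 1 \cdot 0 = 0$)
$f{\left(m,h \right)} = 2 + h m$ ($f{\left(m,h \right)} = 2 + m h = 2 + h m$)
$\frac{\frac{f{\left(T{\left(-1,-1 \right)} - 28,-5 \right)}}{-3463} - 865}{2994 + 3669} = \frac{\frac{2 - 5 \left(0 - 28\right)}{-3463} - 865}{2994 + 3669} = \frac{\left(2 - 5 \left(0 - 28\right)\right) \left(- \frac{1}{3463}\right) - 865}{6663} = \left(\left(2 - -140\right) \left(- \frac{1}{3463}\right) - 865\right) \frac{1}{6663} = \left(\left(2 + 140\right) \left(- \frac{1}{3463}\right) - 865\right) \frac{1}{6663} = \left(142 \left(- \frac{1}{3463}\right) - 865\right) \frac{1}{6663} = \left(- \frac{142}{3463} - 865\right) \frac{1}{6663} = \left(- \frac{2995637}{3463}\right) \frac{1}{6663} = - \frac{2995637}{23073969}$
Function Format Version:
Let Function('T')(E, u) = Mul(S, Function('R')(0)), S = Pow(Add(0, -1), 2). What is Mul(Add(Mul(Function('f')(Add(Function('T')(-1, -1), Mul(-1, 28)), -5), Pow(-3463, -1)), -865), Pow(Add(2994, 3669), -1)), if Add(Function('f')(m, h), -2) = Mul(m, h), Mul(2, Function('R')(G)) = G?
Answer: Rational(-2995637, 23073969) ≈ -0.12983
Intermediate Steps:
Function('R')(G) = Mul(Rational(1, 2), G)
S = 1 (S = Pow(-1, 2) = 1)
Function('T')(E, u) = 0 (Function('T')(E, u) = Mul(1, Mul(Rational(1, 2), 0)) = Mul(1, 0) = 0)
Function('f')(m, h) = Add(2, Mul(h, m)) (Function('f')(m, h) = Add(2, Mul(m, h)) = Add(2, Mul(h, m)))
Mul(Add(Mul(Function('f')(Add(Function('T')(-1, -1), Mul(-1, 28)), -5), Pow(-3463, -1)), -865), Pow(Add(2994, 3669), -1)) = Mul(Add(Mul(Add(2, Mul(-5, Add(0, Mul(-1, 28)))), Pow(-3463, -1)), -865), Pow(Add(2994, 3669), -1)) = Mul(Add(Mul(Add(2, Mul(-5, Add(0, -28))), Rational(-1, 3463)), -865), Pow(6663, -1)) = Mul(Add(Mul(Add(2, Mul(-5, -28)), Rational(-1, 3463)), -865), Rational(1, 6663)) = Mul(Add(Mul(Add(2, 140), Rational(-1, 3463)), -865), Rational(1, 6663)) = Mul(Add(Mul(142, Rational(-1, 3463)), -865), Rational(1, 6663)) = Mul(Add(Rational(-142, 3463), -865), Rational(1, 6663)) = Mul(Rational(-2995637, 3463), Rational(1, 6663)) = Rational(-2995637, 23073969)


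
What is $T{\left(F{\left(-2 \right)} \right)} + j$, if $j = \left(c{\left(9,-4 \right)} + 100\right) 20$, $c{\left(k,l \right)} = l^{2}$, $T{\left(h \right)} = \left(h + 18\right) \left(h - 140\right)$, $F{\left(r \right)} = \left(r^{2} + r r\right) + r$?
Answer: $-896$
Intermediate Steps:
$F{\left(r \right)} = r + 2 r^{2}$ ($F{\left(r \right)} = \left(r^{2} + r^{2}\right) + r = 2 r^{2} + r = r + 2 r^{2}$)
$T{\left(h \right)} = \left(-140 + h\right) \left(18 + h\right)$ ($T{\left(h \right)} = \left(18 + h\right) \left(-140 + h\right) = \left(-140 + h\right) \left(18 + h\right)$)
$j = 2320$ ($j = \left(\left(-4\right)^{2} + 100\right) 20 = \left(16 + 100\right) 20 = 116 \cdot 20 = 2320$)
$T{\left(F{\left(-2 \right)} \right)} + j = \left(-2520 + \left(- 2 \left(1 + 2 \left(-2\right)\right)\right)^{2} - 122 \left(- 2 \left(1 + 2 \left(-2\right)\right)\right)\right) + 2320 = \left(-2520 + \left(- 2 \left(1 - 4\right)\right)^{2} - 122 \left(- 2 \left(1 - 4\right)\right)\right) + 2320 = \left(-2520 + \left(\left(-2\right) \left(-3\right)\right)^{2} - 122 \left(\left(-2\right) \left(-3\right)\right)\right) + 2320 = \left(-2520 + 6^{2} - 732\right) + 2320 = \left(-2520 + 36 - 732\right) + 2320 = -3216 + 2320 = -896$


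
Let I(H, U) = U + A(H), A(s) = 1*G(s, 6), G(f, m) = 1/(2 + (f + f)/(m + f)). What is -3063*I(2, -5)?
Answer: 70449/5 ≈ 14090.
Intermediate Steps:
G(f, m) = 1/(2 + 2*f/(f + m)) (G(f, m) = 1/(2 + (2*f)/(f + m)) = 1/(2 + 2*f/(f + m)))
A(s) = (6 + s)/(2*(6 + 2*s)) (A(s) = 1*((s + 6)/(2*(6 + 2*s))) = 1*((6 + s)/(2*(6 + 2*s))) = (6 + s)/(2*(6 + 2*s)))
I(H, U) = U + (6 + H)/(4*(3 + H))
-3063*I(2, -5) = -3063*(6 + 2 + 4*(-5)*(3 + 2))/(4*(3 + 2)) = -3063*(6 + 2 + 4*(-5)*5)/(4*5) = -3063*(6 + 2 - 100)/(4*5) = -3063*(-92)/(4*5) = -3063*(-23/5) = 70449/5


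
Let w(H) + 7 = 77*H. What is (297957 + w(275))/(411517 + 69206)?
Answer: 4625/6967 ≈ 0.66384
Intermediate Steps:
w(H) = -7 + 77*H
(297957 + w(275))/(411517 + 69206) = (297957 + (-7 + 77*275))/(411517 + 69206) = (297957 + (-7 + 21175))/480723 = (297957 + 21168)*(1/480723) = 319125*(1/480723) = 4625/6967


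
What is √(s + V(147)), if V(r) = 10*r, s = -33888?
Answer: 3*I*√3602 ≈ 180.05*I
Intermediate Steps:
√(s + V(147)) = √(-33888 + 10*147) = √(-33888 + 1470) = √(-32418) = 3*I*√3602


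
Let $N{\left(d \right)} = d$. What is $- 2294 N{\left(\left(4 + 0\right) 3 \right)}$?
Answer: $-27528$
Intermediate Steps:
$- 2294 N{\left(\left(4 + 0\right) 3 \right)} = - 2294 \left(4 + 0\right) 3 = - 2294 \cdot 4 \cdot 3 = \left(-2294\right) 12 = -27528$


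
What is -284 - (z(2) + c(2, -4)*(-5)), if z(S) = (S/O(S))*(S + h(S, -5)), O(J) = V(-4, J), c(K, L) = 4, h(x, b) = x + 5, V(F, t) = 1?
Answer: -282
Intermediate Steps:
h(x, b) = 5 + x
O(J) = 1
z(S) = S*(5 + 2*S) (z(S) = (S/1)*(S + (5 + S)) = (S*1)*(5 + 2*S) = S*(5 + 2*S))
-284 - (z(2) + c(2, -4)*(-5)) = -284 - (2*(5 + 2*2) + 4*(-5)) = -284 - (2*(5 + 4) - 20) = -284 - (2*9 - 20) = -284 - (18 - 20) = -284 - 1*(-2) = -284 + 2 = -282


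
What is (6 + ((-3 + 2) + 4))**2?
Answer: 81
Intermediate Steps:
(6 + ((-3 + 2) + 4))**2 = (6 + (-1 + 4))**2 = (6 + 3)**2 = 9**2 = 81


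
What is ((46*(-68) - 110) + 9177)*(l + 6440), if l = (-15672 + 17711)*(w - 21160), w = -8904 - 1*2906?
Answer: -399215957210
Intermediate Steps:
w = -11810 (w = -8904 - 2906 = -11810)
l = -67225830 (l = (-15672 + 17711)*(-11810 - 21160) = 2039*(-32970) = -67225830)
((46*(-68) - 110) + 9177)*(l + 6440) = ((46*(-68) - 110) + 9177)*(-67225830 + 6440) = ((-3128 - 110) + 9177)*(-67219390) = (-3238 + 9177)*(-67219390) = 5939*(-67219390) = -399215957210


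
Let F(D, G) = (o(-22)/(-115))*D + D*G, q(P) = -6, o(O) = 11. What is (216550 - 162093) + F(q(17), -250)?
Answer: 6435121/115 ≈ 55958.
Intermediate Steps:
F(D, G) = -11*D/115 + D*G (F(D, G) = (11/(-115))*D + D*G = (11*(-1/115))*D + D*G = -11*D/115 + D*G)
(216550 - 162093) + F(q(17), -250) = (216550 - 162093) + (1/115)*(-6)*(-11 + 115*(-250)) = 54457 + (1/115)*(-6)*(-11 - 28750) = 54457 + (1/115)*(-6)*(-28761) = 54457 + 172566/115 = 6435121/115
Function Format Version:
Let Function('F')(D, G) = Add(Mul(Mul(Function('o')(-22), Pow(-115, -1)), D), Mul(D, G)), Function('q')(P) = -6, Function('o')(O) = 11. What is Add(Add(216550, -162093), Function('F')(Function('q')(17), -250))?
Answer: Rational(6435121, 115) ≈ 55958.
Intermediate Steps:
Function('F')(D, G) = Add(Mul(Rational(-11, 115), D), Mul(D, G)) (Function('F')(D, G) = Add(Mul(Mul(11, Pow(-115, -1)), D), Mul(D, G)) = Add(Mul(Mul(11, Rational(-1, 115)), D), Mul(D, G)) = Add(Mul(Rational(-11, 115), D), Mul(D, G)))
Add(Add(216550, -162093), Function('F')(Function('q')(17), -250)) = Add(Add(216550, -162093), Mul(Rational(1, 115), -6, Add(-11, Mul(115, -250)))) = Add(54457, Mul(Rational(1, 115), -6, Add(-11, -28750))) = Add(54457, Mul(Rational(1, 115), -6, -28761)) = Add(54457, Rational(172566, 115)) = Rational(6435121, 115)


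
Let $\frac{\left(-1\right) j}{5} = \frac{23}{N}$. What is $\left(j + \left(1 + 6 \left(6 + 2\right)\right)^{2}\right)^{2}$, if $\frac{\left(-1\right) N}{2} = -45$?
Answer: $\frac{1865808025}{324} \approx 5.7587 \cdot 10^{6}$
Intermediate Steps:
$N = 90$ ($N = \left(-2\right) \left(-45\right) = 90$)
$j = - \frac{23}{18}$ ($j = - 5 \cdot \frac{23}{90} = - 5 \cdot 23 \cdot \frac{1}{90} = \left(-5\right) \frac{23}{90} = - \frac{23}{18} \approx -1.2778$)
$\left(j + \left(1 + 6 \left(6 + 2\right)\right)^{2}\right)^{2} = \left(- \frac{23}{18} + \left(1 + 6 \left(6 + 2\right)\right)^{2}\right)^{2} = \left(- \frac{23}{18} + \left(1 + 6 \cdot 8\right)^{2}\right)^{2} = \left(- \frac{23}{18} + \left(1 + 48\right)^{2}\right)^{2} = \left(- \frac{23}{18} + 49^{2}\right)^{2} = \left(- \frac{23}{18} + 2401\right)^{2} = \left(\frac{43195}{18}\right)^{2} = \frac{1865808025}{324}$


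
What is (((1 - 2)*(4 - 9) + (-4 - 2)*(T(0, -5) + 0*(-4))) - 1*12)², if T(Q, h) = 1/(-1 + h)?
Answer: 36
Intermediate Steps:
(((1 - 2)*(4 - 9) + (-4 - 2)*(T(0, -5) + 0*(-4))) - 1*12)² = (((1 - 2)*(4 - 9) + (-4 - 2)*(1/(-1 - 5) + 0*(-4))) - 1*12)² = ((-1*(-5) - 6*(1/(-6) + 0)) - 12)² = ((5 - 6*(-⅙ + 0)) - 12)² = ((5 - 6*(-⅙)) - 12)² = ((5 + 1) - 12)² = (6 - 12)² = (-6)² = 36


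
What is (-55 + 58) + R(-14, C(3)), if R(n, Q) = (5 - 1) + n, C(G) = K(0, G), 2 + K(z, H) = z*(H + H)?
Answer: -7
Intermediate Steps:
K(z, H) = -2 + 2*H*z (K(z, H) = -2 + z*(H + H) = -2 + z*(2*H) = -2 + 2*H*z)
C(G) = -2 (C(G) = -2 + 2*G*0 = -2 + 0 = -2)
R(n, Q) = 4 + n
(-55 + 58) + R(-14, C(3)) = (-55 + 58) + (4 - 14) = 3 - 10 = -7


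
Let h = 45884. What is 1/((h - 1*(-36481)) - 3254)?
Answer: 1/79111 ≈ 1.2640e-5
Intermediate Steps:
1/((h - 1*(-36481)) - 3254) = 1/((45884 - 1*(-36481)) - 3254) = 1/((45884 + 36481) - 3254) = 1/(82365 - 3254) = 1/79111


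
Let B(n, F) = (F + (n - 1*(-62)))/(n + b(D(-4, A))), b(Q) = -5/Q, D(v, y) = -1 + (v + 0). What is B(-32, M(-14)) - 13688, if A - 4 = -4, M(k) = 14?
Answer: -424372/31 ≈ -13689.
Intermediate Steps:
A = 0 (A = 4 - 4 = 0)
D(v, y) = -1 + v
B(n, F) = (62 + F + n)/(1 + n) (B(n, F) = (F + (n - 1*(-62)))/(n - 5/(-1 - 4)) = (F + (n + 62))/(n - 5/(-5)) = (F + (62 + n))/(n - 5*(-1/5)) = (62 + F + n)/(n + 1) = (62 + F + n)/(1 + n))
B(-32, M(-14)) - 13688 = (62 + 14 - 32)/(1 - 32) - 13688 = 44/(-31) - 13688 = -1/31*44 - 13688 = -44/31 - 13688 = -424372/31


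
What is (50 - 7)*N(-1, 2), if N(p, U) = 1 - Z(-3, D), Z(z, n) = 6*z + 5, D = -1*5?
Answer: 602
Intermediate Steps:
D = -5
Z(z, n) = 5 + 6*z
N(p, U) = 14 (N(p, U) = 1 - (5 + 6*(-3)) = 1 - (5 - 18) = 1 - 1*(-13) = 1 + 13 = 14)
(50 - 7)*N(-1, 2) = (50 - 7)*14 = 43*14 = 602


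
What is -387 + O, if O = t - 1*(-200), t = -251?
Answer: -438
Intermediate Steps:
O = -51 (O = -251 - 1*(-200) = -251 + 200 = -51)
-387 + O = -387 - 51 = -438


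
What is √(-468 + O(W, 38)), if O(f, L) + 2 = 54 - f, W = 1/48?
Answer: I*√59907/12 ≈ 20.397*I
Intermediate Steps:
W = 1/48 ≈ 0.020833
O(f, L) = 52 - f (O(f, L) = -2 + (54 - f) = 52 - f)
√(-468 + O(W, 38)) = √(-468 + (52 - 1*1/48)) = √(-468 + (52 - 1/48)) = √(-468 + 2495/48) = √(-19969/48) = I*√59907/12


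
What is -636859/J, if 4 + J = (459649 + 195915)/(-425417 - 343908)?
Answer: 489951550175/3732864 ≈ 1.3125e+5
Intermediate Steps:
J = -3732864/769325 (J = -4 + (459649 + 195915)/(-425417 - 343908) = -4 + 655564/(-769325) = -4 + 655564*(-1/769325) = -4 - 655564/769325 = -3732864/769325 ≈ -4.8521)
-636859/J = -636859/(-3732864/769325) = -636859*(-769325/3732864) = 489951550175/3732864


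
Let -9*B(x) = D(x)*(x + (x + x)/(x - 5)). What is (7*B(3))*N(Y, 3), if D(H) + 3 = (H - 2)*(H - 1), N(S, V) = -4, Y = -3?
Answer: 0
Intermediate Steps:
D(H) = -3 + (-1 + H)*(-2 + H) (D(H) = -3 + (H - 2)*(H - 1) = -3 + (-2 + H)*(-1 + H) = -3 + (-1 + H)*(-2 + H))
B(x) = -(x + 2*x/(-5 + x))*(-1 + x**2 - 3*x)/9 (B(x) = -(-1 + x**2 - 3*x)*(x + (x + x)/(x - 5))/9 = -(-1 + x**2 - 3*x)*(x + (2*x)/(-5 + x))/9 = -(-1 + x**2 - 3*x)*(x + 2*x/(-5 + x))/9 = -(x + 2*x/(-5 + x))*(-1 + x**2 - 3*x)/9)
(7*B(3))*N(Y, 3) = (7*((1/9)*3*(-3 + 3)*(1 - 1*3**2 + 3*3)/(-5 + 3)))*(-4) = (7*((1/9)*3*0*(1 - 1*9 + 9)/(-2)))*(-4) = (7*((1/9)*3*(-1/2)*0*(1 - 9 + 9)))*(-4) = (7*((1/9)*3*(-1/2)*0*1))*(-4) = (7*0)*(-4) = 0*(-4) = 0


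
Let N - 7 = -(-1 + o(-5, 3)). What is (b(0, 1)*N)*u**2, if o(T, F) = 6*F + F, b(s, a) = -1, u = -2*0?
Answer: 0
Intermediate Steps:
u = 0
o(T, F) = 7*F
N = -13 (N = 7 - (-1 + 7*3) = 7 - (-1 + 21) = 7 - 1*20 = 7 - 20 = -13)
(b(0, 1)*N)*u**2 = -1*(-13)*0**2 = 13*0 = 0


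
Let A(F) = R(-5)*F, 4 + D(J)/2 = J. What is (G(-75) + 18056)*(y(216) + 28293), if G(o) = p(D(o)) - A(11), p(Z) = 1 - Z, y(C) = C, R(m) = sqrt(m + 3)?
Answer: 519291435 - 313599*I*sqrt(2) ≈ 5.1929e+8 - 4.435e+5*I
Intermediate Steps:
D(J) = -8 + 2*J
R(m) = sqrt(3 + m)
A(F) = I*F*sqrt(2) (A(F) = sqrt(3 - 5)*F = sqrt(-2)*F = (I*sqrt(2))*F = I*F*sqrt(2))
G(o) = 9 - 2*o - 11*I*sqrt(2) (G(o) = (1 - (-8 + 2*o)) - I*11*sqrt(2) = (1 + (8 - 2*o)) - 11*I*sqrt(2) = (9 - 2*o) - 11*I*sqrt(2) = 9 - 2*o - 11*I*sqrt(2))
(G(-75) + 18056)*(y(216) + 28293) = ((9 - 2*(-75) - 11*I*sqrt(2)) + 18056)*(216 + 28293) = ((9 + 150 - 11*I*sqrt(2)) + 18056)*28509 = ((159 - 11*I*sqrt(2)) + 18056)*28509 = (18215 - 11*I*sqrt(2))*28509 = 519291435 - 313599*I*sqrt(2)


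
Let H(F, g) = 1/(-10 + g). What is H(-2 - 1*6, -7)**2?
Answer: 1/289 ≈ 0.0034602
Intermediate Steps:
H(-2 - 1*6, -7)**2 = (1/(-10 - 7))**2 = (1/(-17))**2 = (-1/17)**2 = 1/289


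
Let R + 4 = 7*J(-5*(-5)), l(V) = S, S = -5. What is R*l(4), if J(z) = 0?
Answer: 20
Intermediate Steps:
l(V) = -5
R = -4 (R = -4 + 7*0 = -4 + 0 = -4)
R*l(4) = -4*(-5) = 20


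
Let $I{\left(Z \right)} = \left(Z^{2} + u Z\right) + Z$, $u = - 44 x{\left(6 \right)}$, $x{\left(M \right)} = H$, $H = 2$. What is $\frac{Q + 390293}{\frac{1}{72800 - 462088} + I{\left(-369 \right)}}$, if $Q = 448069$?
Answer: $\frac{326364266256}{65503156031} \approx 4.9824$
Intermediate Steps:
$x{\left(M \right)} = 2$
$u = -88$ ($u = \left(-44\right) 2 = -88$)
$I{\left(Z \right)} = Z^{2} - 87 Z$ ($I{\left(Z \right)} = \left(Z^{2} - 88 Z\right) + Z = Z^{2} - 87 Z$)
$\frac{Q + 390293}{\frac{1}{72800 - 462088} + I{\left(-369 \right)}} = \frac{448069 + 390293}{\frac{1}{72800 - 462088} - 369 \left(-87 - 369\right)} = \frac{838362}{\frac{1}{-389288} - -168264} = \frac{838362}{- \frac{1}{389288} + 168264} = \frac{838362}{\frac{65503156031}{389288}} = 838362 \cdot \frac{389288}{65503156031} = \frac{326364266256}{65503156031}$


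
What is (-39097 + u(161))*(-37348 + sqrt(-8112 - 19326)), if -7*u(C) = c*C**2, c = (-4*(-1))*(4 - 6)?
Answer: 353797604 - 9473*I*sqrt(27438) ≈ 3.538e+8 - 1.5691e+6*I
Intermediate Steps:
c = -8 (c = 4*(-2) = -8)
u(C) = 8*C**2/7 (u(C) = -(-8)*C**2/7 = 8*C**2/7)
(-39097 + u(161))*(-37348 + sqrt(-8112 - 19326)) = (-39097 + (8/7)*161**2)*(-37348 + sqrt(-8112 - 19326)) = (-39097 + (8/7)*25921)*(-37348 + sqrt(-27438)) = (-39097 + 29624)*(-37348 + I*sqrt(27438)) = -9473*(-37348 + I*sqrt(27438)) = 353797604 - 9473*I*sqrt(27438)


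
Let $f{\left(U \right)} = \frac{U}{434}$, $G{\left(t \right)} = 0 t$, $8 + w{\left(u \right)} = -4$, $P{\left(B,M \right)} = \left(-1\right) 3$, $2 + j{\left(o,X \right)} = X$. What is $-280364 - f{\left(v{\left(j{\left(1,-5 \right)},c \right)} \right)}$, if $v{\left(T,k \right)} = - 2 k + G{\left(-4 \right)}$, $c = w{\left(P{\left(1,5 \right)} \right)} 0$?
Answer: $-280364$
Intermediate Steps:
$j{\left(o,X \right)} = -2 + X$
$P{\left(B,M \right)} = -3$
$w{\left(u \right)} = -12$ ($w{\left(u \right)} = -8 - 4 = -12$)
$c = 0$ ($c = \left(-12\right) 0 = 0$)
$G{\left(t \right)} = 0$
$v{\left(T,k \right)} = - 2 k$ ($v{\left(T,k \right)} = - 2 k + 0 = - 2 k$)
$f{\left(U \right)} = \frac{U}{434}$ ($f{\left(U \right)} = U \frac{1}{434} = \frac{U}{434}$)
$-280364 - f{\left(v{\left(j{\left(1,-5 \right)},c \right)} \right)} = -280364 - \frac{\left(-2\right) 0}{434} = -280364 - \frac{1}{434} \cdot 0 = -280364 - 0 = -280364 + 0 = -280364$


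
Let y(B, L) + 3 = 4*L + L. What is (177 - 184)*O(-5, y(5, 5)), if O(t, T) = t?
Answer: 35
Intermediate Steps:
y(B, L) = -3 + 5*L (y(B, L) = -3 + (4*L + L) = -3 + 5*L)
(177 - 184)*O(-5, y(5, 5)) = (177 - 184)*(-5) = -7*(-5) = 35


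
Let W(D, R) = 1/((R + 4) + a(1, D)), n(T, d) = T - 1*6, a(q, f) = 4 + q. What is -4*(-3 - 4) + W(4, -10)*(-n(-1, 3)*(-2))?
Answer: 42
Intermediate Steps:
n(T, d) = -6 + T (n(T, d) = T - 6 = -6 + T)
W(D, R) = 1/(9 + R) (W(D, R) = 1/((R + 4) + (4 + 1)) = 1/((4 + R) + 5) = 1/(9 + R))
-4*(-3 - 4) + W(4, -10)*(-n(-1, 3)*(-2)) = -4*(-3 - 4) + (-(-6 - 1)*(-2))/(9 - 10) = -4*(-7) + (-1*(-7)*(-2))/(-1) = 28 - 7*(-2) = 28 - 1*(-14) = 28 + 14 = 42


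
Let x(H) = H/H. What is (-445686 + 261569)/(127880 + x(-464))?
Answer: -184117/127881 ≈ -1.4398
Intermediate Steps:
x(H) = 1
(-445686 + 261569)/(127880 + x(-464)) = (-445686 + 261569)/(127880 + 1) = -184117/127881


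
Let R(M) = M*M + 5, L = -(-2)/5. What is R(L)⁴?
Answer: 276922881/390625 ≈ 708.92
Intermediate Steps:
L = ⅖ (L = -(-2)/5 = -1*(-⅖) = ⅖ ≈ 0.40000)
R(M) = 5 + M² (R(M) = M² + 5 = 5 + M²)
R(L)⁴ = (5 + (⅖)²)⁴ = (5 + 4/25)⁴ = (129/25)⁴ = 276922881/390625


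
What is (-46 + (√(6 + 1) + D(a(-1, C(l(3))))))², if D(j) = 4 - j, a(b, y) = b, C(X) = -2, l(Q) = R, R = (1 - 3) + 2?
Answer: (41 - √7)² ≈ 1471.0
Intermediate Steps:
R = 0 (R = -2 + 2 = 0)
l(Q) = 0
(-46 + (√(6 + 1) + D(a(-1, C(l(3))))))² = (-46 + (√(6 + 1) + (4 - 1*(-1))))² = (-46 + (√7 + (4 + 1)))² = (-46 + (√7 + 5))² = (-46 + (5 + √7))² = (-41 + √7)²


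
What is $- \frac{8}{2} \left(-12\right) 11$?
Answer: $528$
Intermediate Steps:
$- \frac{8}{2} \left(-12\right) 11 = \left(-8\right) \frac{1}{2} \left(-12\right) 11 = \left(-4\right) \left(-12\right) 11 = 48 \cdot 11 = 528$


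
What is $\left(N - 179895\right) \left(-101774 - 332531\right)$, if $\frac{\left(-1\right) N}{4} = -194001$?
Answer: $-258893119245$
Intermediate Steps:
$N = 776004$ ($N = \left(-4\right) \left(-194001\right) = 776004$)
$\left(N - 179895\right) \left(-101774 - 332531\right) = \left(776004 - 179895\right) \left(-101774 - 332531\right) = 596109 \left(-434305\right) = -258893119245$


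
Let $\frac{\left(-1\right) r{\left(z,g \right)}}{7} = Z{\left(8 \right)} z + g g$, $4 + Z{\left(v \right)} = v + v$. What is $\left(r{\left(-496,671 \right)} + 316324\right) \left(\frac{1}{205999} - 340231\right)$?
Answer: $\frac{1732766977122264}{1823} \approx 9.505 \cdot 10^{11}$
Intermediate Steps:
$Z{\left(v \right)} = -4 + 2 v$ ($Z{\left(v \right)} = -4 + \left(v + v\right) = -4 + 2 v$)
$r{\left(z,g \right)} = - 84 z - 7 g^{2}$ ($r{\left(z,g \right)} = - 7 \left(\left(-4 + 2 \cdot 8\right) z + g g\right) = - 7 \left(\left(-4 + 16\right) z + g^{2}\right) = - 7 \left(12 z + g^{2}\right) = - 7 \left(g^{2} + 12 z\right) = - 84 z - 7 g^{2}$)
$\left(r{\left(-496,671 \right)} + 316324\right) \left(\frac{1}{205999} - 340231\right) = \left(\left(\left(-84\right) \left(-496\right) - 7 \cdot 671^{2}\right) + 316324\right) \left(\frac{1}{205999} - 340231\right) = \left(\left(41664 - 3151687\right) + 316324\right) \left(\frac{1}{205999} - 340231\right) = \left(\left(41664 - 3151687\right) + 316324\right) \left(- \frac{70087245768}{205999}\right) = \left(-3110023 + 316324\right) \left(- \frac{70087245768}{205999}\right) = \left(-2793699\right) \left(- \frac{70087245768}{205999}\right) = \frac{1732766977122264}{1823}$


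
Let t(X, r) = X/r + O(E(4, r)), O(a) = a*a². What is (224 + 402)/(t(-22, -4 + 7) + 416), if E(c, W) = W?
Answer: 1878/1307 ≈ 1.4369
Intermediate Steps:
O(a) = a³
t(X, r) = r³ + X/r (t(X, r) = X/r + r³ = r³ + X/r)
(224 + 402)/(t(-22, -4 + 7) + 416) = (224 + 402)/((-22 + (-4 + 7)⁴)/(-4 + 7) + 416) = 626/((-22 + 3⁴)/3 + 416) = 626/((-22 + 81)/3 + 416) = 626/((⅓)*59 + 416) = 626/(59/3 + 416) = 626/(1307/3) = 626*(3/1307) = 1878/1307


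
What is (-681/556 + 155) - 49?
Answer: 58255/556 ≈ 104.78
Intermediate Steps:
(-681/556 + 155) - 49 = 85499/556 - 49 = 58255/556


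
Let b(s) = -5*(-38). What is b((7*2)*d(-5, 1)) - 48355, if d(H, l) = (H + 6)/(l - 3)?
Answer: -48165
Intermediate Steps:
d(H, l) = (6 + H)/(-3 + l)
b(s) = 190
b((7*2)*d(-5, 1)) - 48355 = 190 - 48355 = -48165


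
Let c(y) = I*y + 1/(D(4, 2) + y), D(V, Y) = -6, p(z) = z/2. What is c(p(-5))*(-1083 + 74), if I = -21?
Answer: -1797029/34 ≈ -52854.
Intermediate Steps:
p(z) = z/2 (p(z) = z*(½) = z/2)
c(y) = 1/(-6 + y) - 21*y (c(y) = -21*y + 1/(-6 + y) = 1/(-6 + y) - 21*y)
c(p(-5))*(-1083 + 74) = ((1 - 21*((½)*(-5))² + 126*((½)*(-5)))/(-6 + (½)*(-5)))*(-1083 + 74) = ((1 - 21*(-5/2)² + 126*(-5/2))/(-6 - 5/2))*(-1009) = ((1 - 21*25/4 - 315)/(-17/2))*(-1009) = -2*(1 - 525/4 - 315)/17*(-1009) = -2/17*(-1781/4)*(-1009) = (1781/34)*(-1009) = -1797029/34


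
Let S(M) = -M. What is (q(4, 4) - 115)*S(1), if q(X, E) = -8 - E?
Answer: 127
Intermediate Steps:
(q(4, 4) - 115)*S(1) = ((-8 - 1*4) - 115)*(-1*1) = ((-8 - 4) - 115)*(-1) = (-12 - 115)*(-1) = -127*(-1) = 127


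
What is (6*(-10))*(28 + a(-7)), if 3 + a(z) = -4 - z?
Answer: -1680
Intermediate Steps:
a(z) = -7 - z (a(z) = -3 + (-4 - z) = -7 - z)
(6*(-10))*(28 + a(-7)) = (6*(-10))*(28 + (-7 - 1*(-7))) = -60*(28 + (-7 + 7)) = -60*(28 + 0) = -60*28 = -1680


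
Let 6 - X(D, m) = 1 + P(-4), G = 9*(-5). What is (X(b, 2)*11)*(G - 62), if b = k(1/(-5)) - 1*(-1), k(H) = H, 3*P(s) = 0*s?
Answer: -5885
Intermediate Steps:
P(s) = 0 (P(s) = (0*s)/3 = (⅓)*0 = 0)
b = ⅘ (b = 1/(-5) - 1*(-1) = -⅕ + 1 = ⅘ ≈ 0.80000)
G = -45
X(D, m) = 5 (X(D, m) = 6 - (1 + 0) = 6 - 1*1 = 6 - 1 = 5)
(X(b, 2)*11)*(G - 62) = (5*11)*(-45 - 62) = 55*(-107) = -5885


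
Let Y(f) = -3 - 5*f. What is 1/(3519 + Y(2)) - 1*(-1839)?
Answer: 6447535/3506 ≈ 1839.0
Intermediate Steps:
1/(3519 + Y(2)) - 1*(-1839) = 1/(3519 + (-3 - 5*2)) - 1*(-1839) = 1/(3519 + (-3 - 10)) + 1839 = 1/(3519 - 13) + 1839 = 1/3506 + 1839 = 6447535/3506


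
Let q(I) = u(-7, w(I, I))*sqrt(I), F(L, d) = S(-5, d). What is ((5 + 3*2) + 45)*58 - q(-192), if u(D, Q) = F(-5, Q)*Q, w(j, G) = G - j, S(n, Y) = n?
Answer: 3248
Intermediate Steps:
F(L, d) = -5
u(D, Q) = -5*Q
q(I) = 0 (q(I) = (-5*(I - I))*sqrt(I) = (-5*0)*sqrt(I) = 0*sqrt(I) = 0)
((5 + 3*2) + 45)*58 - q(-192) = ((5 + 3*2) + 45)*58 - 1*0 = ((5 + 6) + 45)*58 + 0 = (11 + 45)*58 + 0 = 56*58 + 0 = 3248 + 0 = 3248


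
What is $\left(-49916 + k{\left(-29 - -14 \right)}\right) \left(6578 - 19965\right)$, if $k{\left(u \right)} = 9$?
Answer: $668105009$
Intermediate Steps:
$\left(-49916 + k{\left(-29 - -14 \right)}\right) \left(6578 - 19965\right) = \left(-49916 + 9\right) \left(6578 - 19965\right) = \left(-49907\right) \left(-13387\right) = 668105009$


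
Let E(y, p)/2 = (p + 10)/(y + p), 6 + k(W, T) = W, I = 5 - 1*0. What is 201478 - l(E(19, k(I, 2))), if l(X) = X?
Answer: 201477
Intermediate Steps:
I = 5 (I = 5 + 0 = 5)
k(W, T) = -6 + W
E(y, p) = 2*(10 + p)/(p + y) (E(y, p) = 2*((p + 10)/(y + p)) = 2*((10 + p)/(p + y)) = 2*(10 + p)/(p + y))
201478 - l(E(19, k(I, 2))) = 201478 - 2*(10 + (-6 + 5))/((-6 + 5) + 19) = 201478 - 2*(10 - 1)/(-1 + 19) = 201478 - 2*9/18 = 201478 - 1*1 = 201478 - 1 = 201477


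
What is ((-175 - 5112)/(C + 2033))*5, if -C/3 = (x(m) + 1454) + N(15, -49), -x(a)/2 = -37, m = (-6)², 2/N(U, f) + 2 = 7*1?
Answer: 132175/12761 ≈ 10.358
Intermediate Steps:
N(U, f) = ⅖ (N(U, f) = 2/(-2 + 7*1) = 2/(-2 + 7) = 2/5 = 2*(⅕) = ⅖)
m = 36
x(a) = 74 (x(a) = -2*(-37) = 74)
C = -22926/5 (C = -3*((74 + 1454) + ⅖) = -3*(1528 + ⅖) = -3*7642/5 = -22926/5 ≈ -4585.2)
((-175 - 5112)/(C + 2033))*5 = ((-175 - 5112)/(-22926/5 + 2033))*5 = -5287/(-12761/5)*5 = -5287*(-5/12761)*5 = (26435/12761)*5 = 132175/12761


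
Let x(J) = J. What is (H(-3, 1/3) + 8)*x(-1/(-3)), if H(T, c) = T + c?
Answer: 16/9 ≈ 1.7778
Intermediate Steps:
(H(-3, 1/3) + 8)*x(-1/(-3)) = ((-3 + 1/3) + 8)*(-1/(-3)) = ((-3 + ⅓) + 8)*(-1*(-⅓)) = (-8/3 + 8)*(⅓) = (16/3)*(⅓) = 16/9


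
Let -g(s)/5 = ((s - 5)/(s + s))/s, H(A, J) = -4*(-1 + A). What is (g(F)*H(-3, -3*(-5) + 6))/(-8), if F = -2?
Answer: -35/4 ≈ -8.7500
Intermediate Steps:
H(A, J) = 4 - 4*A
g(s) = -5*(-5 + s)/(2*s²) (g(s) = -5*(s - 5)/(s + s)/s = -5*(-5 + s)/((2*s))/s = -5*(-5 + s)*(1/(2*s))/s = -5*(-5 + s)/(2*s)/s = -5*(-5 + s)/(2*s²))
(g(F)*H(-3, -3*(-5) + 6))/(-8) = (((5/2)*(5 - 1*(-2))/(-2)²)*(4 - 4*(-3)))/(-8) = (((5/2)*(¼)*(5 + 2))*(4 + 12))*(-⅛) = (((5/2)*(¼)*7)*16)*(-⅛) = ((35/8)*16)*(-⅛) = 70*(-⅛) = -35/4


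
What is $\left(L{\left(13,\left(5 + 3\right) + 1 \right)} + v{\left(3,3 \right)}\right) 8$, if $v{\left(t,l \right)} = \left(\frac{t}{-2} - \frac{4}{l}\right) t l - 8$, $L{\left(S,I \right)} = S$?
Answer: $-164$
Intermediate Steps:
$v{\left(t,l \right)} = -8 + l t \left(- \frac{4}{l} - \frac{t}{2}\right)$ ($v{\left(t,l \right)} = \left(t \left(- \frac{1}{2}\right) - \frac{4}{l}\right) t l - 8 = \left(- \frac{t}{2} - \frac{4}{l}\right) t l - 8 = \left(- \frac{4}{l} - \frac{t}{2}\right) t l - 8 = t \left(- \frac{4}{l} - \frac{t}{2}\right) l - 8 = l t \left(- \frac{4}{l} - \frac{t}{2}\right) - 8 = -8 + l t \left(- \frac{4}{l} - \frac{t}{2}\right)$)
$\left(L{\left(13,\left(5 + 3\right) + 1 \right)} + v{\left(3,3 \right)}\right) 8 = \left(13 - \left(20 + \frac{27}{2}\right)\right) 8 = \left(13 - \frac{67}{2}\right) 8 = \left(- \frac{41}{2}\right) 8 = -164$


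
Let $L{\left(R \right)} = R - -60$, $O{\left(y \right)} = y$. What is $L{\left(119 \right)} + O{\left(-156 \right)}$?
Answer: $23$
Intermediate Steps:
$L{\left(R \right)} = 60 + R$ ($L{\left(R \right)} = R + 60 = 60 + R$)
$L{\left(119 \right)} + O{\left(-156 \right)} = \left(60 + 119\right) - 156 = 179 - 156 = 23$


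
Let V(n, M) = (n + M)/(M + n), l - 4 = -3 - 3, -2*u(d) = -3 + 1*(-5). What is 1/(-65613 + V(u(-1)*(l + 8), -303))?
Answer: -1/65612 ≈ -1.5241e-5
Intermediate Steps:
u(d) = 4 (u(d) = -(-3 + 1*(-5))/2 = -(-3 - 5)/2 = -½*(-8) = 4)
l = -2 (l = 4 + (-3 - 3) = 4 - 6 = -2)
V(n, M) = 1 (V(n, M) = (M + n)/(M + n) = 1)
1/(-65613 + V(u(-1)*(l + 8), -303)) = 1/(-65613 + 1) = 1/(-65612) = -1/65612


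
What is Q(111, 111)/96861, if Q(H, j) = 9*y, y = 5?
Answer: 15/32287 ≈ 0.00046458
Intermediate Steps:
Q(H, j) = 45 (Q(H, j) = 9*5 = 45)
Q(111, 111)/96861 = 45/96861 = 45*(1/96861) = 15/32287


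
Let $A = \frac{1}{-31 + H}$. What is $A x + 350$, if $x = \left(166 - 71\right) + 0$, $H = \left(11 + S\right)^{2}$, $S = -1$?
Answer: $\frac{24245}{69} \approx 351.38$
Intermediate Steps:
$H = 100$ ($H = \left(11 - 1\right)^{2} = 10^{2} = 100$)
$x = 95$ ($x = 95 + 0 = 95$)
$A = \frac{1}{69}$ ($A = \frac{1}{-31 + 100} = \frac{1}{69} \approx 0.014493$)
$A x + 350 = \frac{1}{69} \cdot 95 + 350 = \frac{95}{69} + 350 = \frac{24245}{69}$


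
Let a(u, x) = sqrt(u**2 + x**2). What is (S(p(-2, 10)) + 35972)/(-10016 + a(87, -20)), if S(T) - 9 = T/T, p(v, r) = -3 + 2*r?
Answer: -120131904/33437429 - 11994*sqrt(7969)/33437429 ≈ -3.6248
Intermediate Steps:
S(T) = 10 (S(T) = 9 + T/T = 9 + 1 = 10)
(S(p(-2, 10)) + 35972)/(-10016 + a(87, -20)) = (10 + 35972)/(-10016 + sqrt(87**2 + (-20)**2)) = 35982/(-10016 + sqrt(7569 + 400)) = 35982/(-10016 + sqrt(7969))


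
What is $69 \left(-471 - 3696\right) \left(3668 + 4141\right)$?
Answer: $-2245267107$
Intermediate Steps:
$69 \left(-471 - 3696\right) \left(3668 + 4141\right) = 69 \left(\left(-4167\right) 7809\right) = 69 \left(-32540103\right) = -2245267107$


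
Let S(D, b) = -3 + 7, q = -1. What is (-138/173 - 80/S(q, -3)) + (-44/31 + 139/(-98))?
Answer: -12422157/525574 ≈ -23.635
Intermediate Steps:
S(D, b) = 4
(-138/173 - 80/S(q, -3)) + (-44/31 + 139/(-98)) = (-138/173 - 80/4) + (-44/31 + 139/(-98)) = (-138*1/173 - 80*1/4) + (-44*1/31 + 139*(-1/98)) = (-138/173 - 20) + (-44/31 - 139/98) = -3598/173 - 8621/3038 = -12422157/525574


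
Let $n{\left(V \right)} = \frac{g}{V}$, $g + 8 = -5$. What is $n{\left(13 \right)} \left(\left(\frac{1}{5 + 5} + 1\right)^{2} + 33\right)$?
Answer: $- \frac{3421}{100} \approx -34.21$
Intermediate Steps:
$g = -13$ ($g = -8 - 5 = -13$)
$n{\left(V \right)} = - \frac{13}{V}$
$n{\left(13 \right)} \left(\left(\frac{1}{5 + 5} + 1\right)^{2} + 33\right) = - \frac{13}{13} \left(\left(\frac{1}{5 + 5} + 1\right)^{2} + 33\right) = \left(-13\right) \frac{1}{13} \left(\left(\frac{1}{10} + 1\right)^{2} + 33\right) = - (\left(\frac{1}{10} + 1\right)^{2} + 33) = - (\left(\frac{11}{10}\right)^{2} + 33) = - (\frac{121}{100} + 33) = \left(-1\right) \frac{3421}{100} = - \frac{3421}{100}$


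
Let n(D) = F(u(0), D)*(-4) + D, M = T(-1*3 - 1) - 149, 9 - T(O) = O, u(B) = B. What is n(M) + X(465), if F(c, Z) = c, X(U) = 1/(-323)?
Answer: -43929/323 ≈ -136.00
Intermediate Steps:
X(U) = -1/323
T(O) = 9 - O
M = -136 (M = (9 - (-1*3 - 1)) - 149 = (9 - (-3 - 1)) - 149 = (9 - 1*(-4)) - 149 = (9 + 4) - 149 = 13 - 149 = -136)
n(D) = D (n(D) = 0*(-4) + D = 0 + D = D)
n(M) + X(465) = -136 - 1/323 = -43929/323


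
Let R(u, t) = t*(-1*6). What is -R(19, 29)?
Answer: 174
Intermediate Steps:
R(u, t) = -6*t (R(u, t) = t*(-6) = -6*t)
-R(19, 29) = -(-6)*29 = -1*(-174) = 174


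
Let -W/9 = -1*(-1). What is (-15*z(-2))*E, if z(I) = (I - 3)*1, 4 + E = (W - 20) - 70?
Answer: -7725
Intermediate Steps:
W = -9 (W = -(-9)*(-1) = -9*1 = -9)
E = -103 (E = -4 + ((-9 - 20) - 70) = -4 + (-29 - 70) = -4 - 99 = -103)
z(I) = -3 + I (z(I) = (-3 + I)*1 = -3 + I)
(-15*z(-2))*E = -15*(-3 - 2)*(-103) = -15*(-5)*(-103) = 75*(-103) = -7725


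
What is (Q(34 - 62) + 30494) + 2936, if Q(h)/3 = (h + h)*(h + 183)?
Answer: 7390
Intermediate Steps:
Q(h) = 6*h*(183 + h) (Q(h) = 3*((h + h)*(h + 183)) = 3*((2*h)*(183 + h)) = 3*(2*h*(183 + h)) = 6*h*(183 + h))
(Q(34 - 62) + 30494) + 2936 = (6*(34 - 62)*(183 + (34 - 62)) + 30494) + 2936 = (6*(-28)*(183 - 28) + 30494) + 2936 = (6*(-28)*155 + 30494) + 2936 = (-26040 + 30494) + 2936 = 4454 + 2936 = 7390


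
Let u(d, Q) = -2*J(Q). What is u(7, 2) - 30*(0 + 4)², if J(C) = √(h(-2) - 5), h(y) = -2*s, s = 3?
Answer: -480 - 2*I*√11 ≈ -480.0 - 6.6332*I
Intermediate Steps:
h(y) = -6 (h(y) = -2*3 = -6)
J(C) = I*√11 (J(C) = √(-6 - 5) = √(-11) = I*√11)
u(d, Q) = -2*I*√11
u(7, 2) - 30*(0 + 4)² = -2*I*√11 - 30*(0 + 4)² = -2*I*√11 - 30*4² = -2*I*√11 - 30*16 = -2*I*√11 - 480 = -480 - 2*I*√11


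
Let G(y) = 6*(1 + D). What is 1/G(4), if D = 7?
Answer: 1/48 ≈ 0.020833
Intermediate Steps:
G(y) = 48 (G(y) = 6*(1 + 7) = 6*8 = 48)
1/G(4) = 1/48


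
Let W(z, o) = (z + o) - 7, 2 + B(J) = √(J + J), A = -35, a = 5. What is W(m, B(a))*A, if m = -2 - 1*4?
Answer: 525 - 35*√10 ≈ 414.32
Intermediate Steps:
m = -6 (m = -2 - 4 = -6)
B(J) = -2 + √2*√J (B(J) = -2 + √(J + J) = -2 + √(2*J) = -2 + √2*√J)
W(z, o) = -7 + o + z (W(z, o) = (o + z) - 7 = -7 + o + z)
W(m, B(a))*A = (-7 + (-2 + √2*√5) - 6)*(-35) = (-7 + (-2 + √10) - 6)*(-35) = (-15 + √10)*(-35) = 525 - 35*√10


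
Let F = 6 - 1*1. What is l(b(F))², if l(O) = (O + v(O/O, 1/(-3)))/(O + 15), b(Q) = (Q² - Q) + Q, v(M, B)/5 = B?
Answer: 49/144 ≈ 0.34028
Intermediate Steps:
v(M, B) = 5*B
F = 5 (F = 6 - 1 = 5)
b(Q) = Q²
l(O) = (-5/3 + O)/(15 + O) (l(O) = (O + 5*(1/(-3)))/(O + 15) = (O + 5*(1*(-⅓)))/(15 + O) = (O + 5*(-⅓))/(15 + O) = (O - 5/3)/(15 + O) = (-5/3 + O)/(15 + O))
l(b(F))² = ((-5/3 + 5²)/(15 + 5²))² = ((-5/3 + 25)/(15 + 25))² = ((70/3)/40)² = ((1/40)*(70/3))² = (7/12)² = 49/144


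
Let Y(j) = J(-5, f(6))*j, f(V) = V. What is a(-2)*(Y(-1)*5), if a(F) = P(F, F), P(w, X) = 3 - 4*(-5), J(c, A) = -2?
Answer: 230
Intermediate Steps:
P(w, X) = 23 (P(w, X) = 3 + 20 = 23)
a(F) = 23
Y(j) = -2*j
a(-2)*(Y(-1)*5) = 23*(-2*(-1)*5) = 23*(2*5) = 23*10 = 230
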